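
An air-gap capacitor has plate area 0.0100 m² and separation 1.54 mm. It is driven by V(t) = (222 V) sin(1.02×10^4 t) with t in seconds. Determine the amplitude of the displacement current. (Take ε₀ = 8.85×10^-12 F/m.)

(dE/dt)_max = V₀ω/d = 1.470×10^9 V/(m·s); ω = 1.02×10^4 rad/s.
I_d,max = ε₀ A (dE/dt)_max = (8.85×10^-12)(0.0100)(1.470×10^9) = 1.30×10^-4 A.

1.30×10^-4 A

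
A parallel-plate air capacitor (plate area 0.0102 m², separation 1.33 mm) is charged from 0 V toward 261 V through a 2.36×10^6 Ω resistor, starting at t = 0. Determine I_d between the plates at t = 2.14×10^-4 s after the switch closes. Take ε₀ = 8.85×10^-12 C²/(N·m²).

2.91×10^-5 A

With C = ε₀A/d = (8.85×10^-12)(0.0102)/(1.33×10^-3) = 6.787×10^-11 F, the time constant is τ = RC = 1.602×10^-4 s, so t/τ = 1.336 and e^(−t/τ) = 0.2629.
I_d = I_cond = (V₀/R) e^(−t/τ) = (1.106×10^-4)(0.2629) = 2.91×10^-5 A.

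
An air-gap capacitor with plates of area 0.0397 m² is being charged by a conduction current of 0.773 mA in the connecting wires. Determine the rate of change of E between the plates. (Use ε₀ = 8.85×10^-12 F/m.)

2.20×10^9 V/(m·s)

Charge continuity gives I_d = I = 7.73×10^-4 A between the plates.
Then dE/dt = I_d/(ε₀A) = 2.20×10^9 V/(m·s).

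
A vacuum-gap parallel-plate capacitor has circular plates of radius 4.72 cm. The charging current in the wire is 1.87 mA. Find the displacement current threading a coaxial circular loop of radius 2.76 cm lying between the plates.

No conduction current crosses the gap, so I_d there equals the 1.87×10^-3 A in the leads.
The field is uniform, so I_d,enc = I_d (r/R)² = (1.87×10^-3)(2.76/4.72)² = 6.39×10^-4 A.

6.39×10^-4 A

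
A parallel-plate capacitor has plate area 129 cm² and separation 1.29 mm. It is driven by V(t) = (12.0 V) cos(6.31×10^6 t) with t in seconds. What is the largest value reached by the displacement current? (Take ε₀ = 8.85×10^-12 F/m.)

6.70×10^-3 A

C = ε₀A/d = (8.85×10^-12)(0.0129)/(1.29×10^-3) = 8.850×10^-11 F; ω = 6.31×10^6 rad/s.
I_d = C dV/dt, so |I_d|_max = C V₀ ω = (8.850×10^-11)(12.0)(6.31×10^6) = 6.70×10^-3 A.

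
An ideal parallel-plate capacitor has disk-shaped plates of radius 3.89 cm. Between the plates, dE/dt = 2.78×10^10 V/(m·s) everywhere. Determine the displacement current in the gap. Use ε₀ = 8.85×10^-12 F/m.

1.17×10^-3 A

With a uniform field, Φ_E = EA, so I_d = ε₀ A dE/dt = 1.17×10^-3 A.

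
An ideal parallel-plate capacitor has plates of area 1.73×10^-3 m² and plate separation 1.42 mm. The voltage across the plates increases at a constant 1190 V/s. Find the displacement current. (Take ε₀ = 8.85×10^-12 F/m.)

C = ε₀A/d = (8.85×10^-12)(1.73×10^-3)/(1.42×10^-3) = 1.078×10^-11 F.
I_d = C dV/dt = (1.078×10^-11)(1190) = 1.28×10^-8 A.

1.28×10^-8 A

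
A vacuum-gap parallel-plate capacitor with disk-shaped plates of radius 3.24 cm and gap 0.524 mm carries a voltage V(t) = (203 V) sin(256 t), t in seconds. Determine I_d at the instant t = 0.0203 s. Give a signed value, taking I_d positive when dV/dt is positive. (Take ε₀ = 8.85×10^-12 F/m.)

1.35×10^-6 A

dE/dt = (V₀ω/d)·cos(ωt) with ωt = 5.1968 rad: (203)(256)(0.4657)/(5.24×10^-4) = 4.619×10^7 V/(m·s).
I_d = ε₀ A dE/dt = (8.85×10^-12)(3.298×10^-3)(4.619×10^7) = 1.35×10^-6 A.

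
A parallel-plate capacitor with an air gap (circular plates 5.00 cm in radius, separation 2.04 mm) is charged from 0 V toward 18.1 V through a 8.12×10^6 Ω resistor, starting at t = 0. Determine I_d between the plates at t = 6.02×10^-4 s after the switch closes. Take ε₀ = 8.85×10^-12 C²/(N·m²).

2.53×10^-7 A

C = ε₀A/d = (8.85×10^-12)(7.854×10^-3)/(2.04×10^-3) = 3.407×10^-11 F, so τ = RC = 2.766×10^-4 s.
The conduction current is I(t) = (V₀/R) e^(−t/τ), and the displacement current between the plates equals it.
t/τ = 2.176; I_d = (18.1/8.12×10^6) · e^(−2.176) = (2.229×10^-6)(0.1135) = 2.53×10^-7 A.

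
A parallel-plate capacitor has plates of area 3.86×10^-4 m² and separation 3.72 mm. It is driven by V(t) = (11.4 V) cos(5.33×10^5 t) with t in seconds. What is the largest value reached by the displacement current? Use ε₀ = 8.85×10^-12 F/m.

5.58×10^-6 A

The displacement current equals the conduction current C dV/dt, which peaks at C V₀ ω.
With C = ε₀A/d = (8.85×10^-12)(3.86×10^-4)/(3.72×10^-3) = 9.183×10^-13 F and ω = 5.33×10^5 rad/s, I_d,max = (9.183×10^-13)(11.4)(5.33×10^5) = 5.58×10^-6 A.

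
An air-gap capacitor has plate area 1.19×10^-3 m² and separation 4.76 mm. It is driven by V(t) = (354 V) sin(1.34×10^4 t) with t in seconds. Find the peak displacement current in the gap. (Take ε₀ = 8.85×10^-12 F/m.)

1.05×10^-5 A

(dE/dt)_max = V₀ω/d = 9.966×10^8 V/(m·s); ω = 1.34×10^4 rad/s.
I_d,max = ε₀ A (dE/dt)_max = (8.85×10^-12)(1.19×10^-3)(9.966×10^8) = 1.05×10^-5 A.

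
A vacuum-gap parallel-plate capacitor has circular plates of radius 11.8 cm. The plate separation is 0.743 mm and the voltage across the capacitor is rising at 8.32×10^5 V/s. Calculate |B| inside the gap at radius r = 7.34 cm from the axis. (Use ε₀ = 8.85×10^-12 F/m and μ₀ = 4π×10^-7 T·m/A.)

4.57×10^-10 T

dE/dt = (dV/dt)/d = 1.120×10^9 V/(m·s); I_d = ε₀(πR²)(dE/dt) = (8.85×10^-12)(0.04374)(1.120×10^9) = 4.336×10^-4 A.
An Ampèrian loop of radius r encloses a fraction (r/R)² of I_d. Then B·2πr = μ₀ I_d (r/R)², giving B = μ₀ I_d r/(2πR²) = 4.57×10^-10 T.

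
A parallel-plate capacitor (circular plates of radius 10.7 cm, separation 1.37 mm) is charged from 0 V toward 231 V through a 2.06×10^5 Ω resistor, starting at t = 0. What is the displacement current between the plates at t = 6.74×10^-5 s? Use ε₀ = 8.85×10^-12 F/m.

2.74×10^-4 A

C = ε₀A/d = (8.85×10^-12)(0.03597)/(1.37×10^-3) = 2.324×10^-10 F, so τ = RC = 4.787×10^-5 s.
The conduction current is I(t) = (V₀/R) e^(−t/τ), and the displacement current between the plates equals it.
t/τ = 1.408; I_d = (231/2.06×10^5) · e^(−1.408) = (1.121×10^-3)(0.2446) = 2.74×10^-4 A.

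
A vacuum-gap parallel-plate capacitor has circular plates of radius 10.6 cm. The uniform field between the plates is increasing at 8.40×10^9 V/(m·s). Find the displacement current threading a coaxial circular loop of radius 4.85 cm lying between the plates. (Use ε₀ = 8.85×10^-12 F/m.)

I_d = ε₀ dΦ_E/dt = ε₀ πR² (dE/dt) = (8.85×10^-12)(0.03530)(8.40×10^9) = 2.624×10^-3 A through the full plate area.
Through an area πr² the displacement current is I_d·(πr²/πR²) = I_d (r/R)² = 5.49×10^-4 A.

5.49×10^-4 A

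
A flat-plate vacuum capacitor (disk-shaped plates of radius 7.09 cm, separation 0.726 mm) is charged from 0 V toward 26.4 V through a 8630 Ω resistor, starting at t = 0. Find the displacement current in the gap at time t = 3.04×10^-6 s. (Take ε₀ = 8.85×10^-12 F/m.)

4.91×10^-4 A

With C = ε₀A/d = (8.85×10^-12)(0.01579)/(7.26×10^-4) = 1.925×10^-10 F, the time constant is τ = RC = 1.661×10^-6 s, so t/τ = 1.830 and e^(−t/τ) = 0.1604.
I_d = I_cond = (V₀/R) e^(−t/τ) = (3.059×10^-3)(0.1604) = 4.91×10^-4 A.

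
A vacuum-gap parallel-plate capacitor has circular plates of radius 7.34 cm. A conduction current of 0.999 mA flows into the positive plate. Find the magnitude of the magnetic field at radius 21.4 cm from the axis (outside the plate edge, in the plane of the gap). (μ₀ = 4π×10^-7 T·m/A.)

9.34×10^-10 T

By continuity the displacement current in the gap matches the conduction current: I_d = 9.99×10^-4 A.
With r > R the enclosed displacement current is the full I_d; B = μ₀ I_d / (2πr) = 9.34×10^-10 T.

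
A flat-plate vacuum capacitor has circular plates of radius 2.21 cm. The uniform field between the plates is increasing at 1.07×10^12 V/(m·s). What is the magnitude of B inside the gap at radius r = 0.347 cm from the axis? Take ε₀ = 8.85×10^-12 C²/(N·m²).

Through the whole plate area (πR² = 1.534×10^-3 m²), I_d = ε₀ πR² dE/dt = 0.01453 A.
∮B·dl = μ₀ I_d,enc with I_d,enc = I_d r²/R² = 3.582×10^-4 A; so B = μ₀ I_d,enc/(2πr) = 2.06×10^-8 T.

2.06×10^-8 T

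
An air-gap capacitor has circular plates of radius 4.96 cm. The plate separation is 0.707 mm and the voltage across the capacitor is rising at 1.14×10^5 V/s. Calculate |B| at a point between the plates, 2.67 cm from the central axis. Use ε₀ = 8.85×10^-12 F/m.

2.39×10^-11 T

dE/dt = (dV/dt)/d = 1.612×10^8 V/(m·s); I_d = ε₀(πR²)(dE/dt) = (8.85×10^-12)(7.729×10^-3)(1.612×10^8) = 1.103×10^-5 A.
∮B·dl = μ₀ I_d,enc with I_d,enc = I_d r²/R² = 3.196×10^-6 A; so B = μ₀ I_d,enc/(2πr) = 2.39×10^-11 T.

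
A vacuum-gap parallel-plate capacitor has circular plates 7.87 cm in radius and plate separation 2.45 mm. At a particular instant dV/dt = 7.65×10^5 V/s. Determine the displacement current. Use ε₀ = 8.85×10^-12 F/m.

5.38×10^-5 A

E = V/d so dE/dt = (dV/dt)/d = 3.122×10^8 V/(m·s), and I_d = ε₀ A dE/dt = (8.85×10^-12)(0.01946)(3.122×10^8) = 5.38×10^-5 A.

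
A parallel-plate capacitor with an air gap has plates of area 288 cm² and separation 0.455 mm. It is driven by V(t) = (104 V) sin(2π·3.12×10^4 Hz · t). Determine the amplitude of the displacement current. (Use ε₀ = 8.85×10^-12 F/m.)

C = ε₀A/d = (8.85×10^-12)(0.0288)/(4.55×10^-4) = 5.602×10^-10 F; ω = 2πf = 1.960×10^5 rad/s.
I_d = C dV/dt, so |I_d|_max = C V₀ ω = (5.602×10^-10)(104)(1.960×10^5) = 0.0114 A.

0.0114 A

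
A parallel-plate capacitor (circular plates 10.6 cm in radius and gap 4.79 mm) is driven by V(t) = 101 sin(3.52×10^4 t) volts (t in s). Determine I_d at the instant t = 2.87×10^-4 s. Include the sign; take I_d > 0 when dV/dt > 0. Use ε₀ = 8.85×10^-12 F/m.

C = ε₀A/d = (8.85×10^-12)(0.03530)/(4.79×10^-3) = 6.522×10^-11 F. dV/dt = V₀ω·cos(ωt); at ωt = 10.1024 rad this factor is -0.7791.
I_d = C dV/dt = (6.522×10^-11)(101)(3.52×10^4)(-0.7791) = -1.81×10^-4 A.

-1.81×10^-4 A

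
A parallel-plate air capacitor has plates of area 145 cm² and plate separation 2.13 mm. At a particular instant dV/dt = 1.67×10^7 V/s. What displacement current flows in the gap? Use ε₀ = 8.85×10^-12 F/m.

The displacement current equals the charging current C dV/dt. With C = ε₀A/d = (8.85×10^-12)(0.0145)/(2.13×10^-3) = 6.025×10^-11 F, I_d = (6.025×10^-11)(1.67×10^7) = 1.01×10^-3 A.

1.01×10^-3 A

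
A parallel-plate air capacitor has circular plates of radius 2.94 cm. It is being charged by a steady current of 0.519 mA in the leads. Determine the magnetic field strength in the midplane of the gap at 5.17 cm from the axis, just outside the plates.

No conduction current crosses the gap, so I_d there equals the 5.19×10^-4 A in the leads.
With r > R the enclosed displacement current is the full I_d; B = μ₀ I_d / (2πr) = 2.01×10^-9 T.

2.01×10^-9 T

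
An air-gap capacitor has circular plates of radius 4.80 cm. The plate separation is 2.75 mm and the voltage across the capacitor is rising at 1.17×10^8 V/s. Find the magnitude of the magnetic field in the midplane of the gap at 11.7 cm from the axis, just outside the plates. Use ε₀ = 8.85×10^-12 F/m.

dE/dt = (dV/dt)/d = 4.255×10^10 V/(m·s); I_d = ε₀(πR²)(dE/dt) = (8.85×10^-12)(7.238×10^-3)(4.255×10^10) = 2.726×10^-3 A.
Outside the plates the loop encloses all of I_d, so B·2πr = μ₀ I_d and B = 4.66×10^-9 T.

4.66×10^-9 T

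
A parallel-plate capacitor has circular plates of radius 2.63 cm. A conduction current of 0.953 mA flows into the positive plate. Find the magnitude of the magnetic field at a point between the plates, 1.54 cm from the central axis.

By continuity the displacement current in the gap matches the conduction current: I_d = 9.53×10^-4 A.
∮B·dl = μ₀ I_d,enc with I_d,enc = I_d r²/R² = 3.268×10^-4 A; so B = μ₀ I_d,enc/(2πr) = 4.24×10^-9 T.

4.24×10^-9 T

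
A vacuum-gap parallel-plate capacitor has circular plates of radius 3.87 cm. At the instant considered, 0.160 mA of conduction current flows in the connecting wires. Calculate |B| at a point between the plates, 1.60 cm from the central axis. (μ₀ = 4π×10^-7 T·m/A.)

By continuity the displacement current in the gap matches the conduction current: I_d = 1.60×10^-4 A.
An Ampèrian loop of radius r encloses a fraction (r/R)² of I_d. Then B·2πr = μ₀ I_d (r/R)², giving B = μ₀ I_d r/(2πR²) = 3.42×10^-10 T.

3.42×10^-10 T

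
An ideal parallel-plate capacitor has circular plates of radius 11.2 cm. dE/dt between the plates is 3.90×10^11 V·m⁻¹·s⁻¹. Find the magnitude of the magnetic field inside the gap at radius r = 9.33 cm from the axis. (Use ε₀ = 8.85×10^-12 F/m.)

2.02×10^-7 T

Total displacement current: I_d = ε₀(πR²)(dE/dt) = (8.85×10^-12)(0.03941)(3.90×10^11) = 0.1360 A.
∮B·dl = μ₀ I_d,enc with I_d,enc = I_d r²/R² = 0.09438 A; so B = μ₀ I_d,enc/(2πr) = 2.02×10^-7 T.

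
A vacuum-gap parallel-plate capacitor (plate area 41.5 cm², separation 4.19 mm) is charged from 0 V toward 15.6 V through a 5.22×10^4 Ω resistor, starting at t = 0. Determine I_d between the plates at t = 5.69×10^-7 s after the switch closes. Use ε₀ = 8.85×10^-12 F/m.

C = ε₀A/d = (8.85×10^-12)(4.15×10^-3)/(4.19×10^-3) = 8.766×10^-12 F, so τ = RC = 4.576×10^-7 s.
The conduction current is I(t) = (V₀/R) e^(−t/τ), and the displacement current between the plates equals it.
t/τ = 1.243; I_d = (15.6/5.22×10^4) · e^(−1.243) = (2.989×10^-4)(0.2885) = 8.62×10^-5 A.

8.62×10^-5 A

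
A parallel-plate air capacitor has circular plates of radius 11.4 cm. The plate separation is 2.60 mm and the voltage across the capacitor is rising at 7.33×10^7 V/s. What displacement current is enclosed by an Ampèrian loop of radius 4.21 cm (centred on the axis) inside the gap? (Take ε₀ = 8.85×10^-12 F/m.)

1.39×10^-3 A

With E = V/d, dE/dt = 2.819×10^10 V/(m·s) and πR² = 0.04083 m², giving I_d = ε₀ πR² dE/dt = 0.01019 A.
Through an area πr² the displacement current is I_d·(πr²/πR²) = I_d (r/R)² = 1.39×10^-3 A.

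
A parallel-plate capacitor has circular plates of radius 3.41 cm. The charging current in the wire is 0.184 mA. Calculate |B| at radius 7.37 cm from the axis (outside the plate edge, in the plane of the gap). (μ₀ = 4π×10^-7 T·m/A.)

4.99×10^-10 T

Between the plates the displacement current equals the wire current: I_d = 0.184 mA = 1.84×10^-4 A.
With r > R the enclosed displacement current is the full I_d; B = μ₀ I_d / (2πr) = 4.99×10^-10 T.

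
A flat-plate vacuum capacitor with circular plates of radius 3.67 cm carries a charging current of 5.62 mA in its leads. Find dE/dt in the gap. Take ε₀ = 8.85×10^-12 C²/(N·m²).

1.50×10^11 V/(m·s)

The displacement current between the plates equals the conduction current, I_d = 5.62 mA.
Inverting I_d = ε₀ A dE/dt gives dE/dt = 5.62×10^-3 / (8.85×10^-12 · 4.231×10^-3) = 1.50×10^11 V/(m·s).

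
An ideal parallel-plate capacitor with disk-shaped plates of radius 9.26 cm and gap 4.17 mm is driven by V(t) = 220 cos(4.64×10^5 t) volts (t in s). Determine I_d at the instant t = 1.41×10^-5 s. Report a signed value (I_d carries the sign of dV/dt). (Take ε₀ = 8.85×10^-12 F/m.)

dE/dt = (V₀ω/d)·−sin(ωt) with ωt = 6.5424 rad: (220)(4.64×10^5)(-0.2563)/(4.17×10^-3) = -6.274×10^9 V/(m·s).
I_d = ε₀ A dE/dt = (8.85×10^-12)(0.02694)(-6.274×10^9) = -1.50×10^-3 A.

-1.50×10^-3 A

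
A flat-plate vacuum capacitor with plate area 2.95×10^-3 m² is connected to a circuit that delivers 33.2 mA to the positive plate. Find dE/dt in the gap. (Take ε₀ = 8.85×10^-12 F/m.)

By continuity, I_d in the gap equals the 33.2 mA flowing in the wire.
Since I_d = ε₀ A dE/dt, dE/dt = I_d/(ε₀A) = (0.0332)/((8.85×10^-12)(2.95×10^-3)) = 1.27×10^12 V/(m·s).

1.27×10^12 V/(m·s)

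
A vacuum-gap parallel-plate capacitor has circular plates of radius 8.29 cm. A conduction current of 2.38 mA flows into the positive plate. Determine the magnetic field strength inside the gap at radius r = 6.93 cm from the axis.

4.80×10^-9 T

By continuity the displacement current in the gap matches the conduction current: I_d = 2.38×10^-3 A.
∮B·dl = μ₀ I_d,enc with I_d,enc = I_d r²/R² = 1.663×10^-3 A; so B = μ₀ I_d,enc/(2πr) = 4.80×10^-9 T.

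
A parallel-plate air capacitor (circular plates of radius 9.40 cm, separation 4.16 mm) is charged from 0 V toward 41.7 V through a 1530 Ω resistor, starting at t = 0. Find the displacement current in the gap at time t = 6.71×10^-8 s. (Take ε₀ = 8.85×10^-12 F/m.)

0.0130 A

C = ε₀A/d = (8.85×10^-12)(0.02776)/(4.16×10^-3) = 5.906×10^-11 F, so τ = RC = 9.036×10^-8 s.
The conduction current is I(t) = (V₀/R) e^(−t/τ), and the displacement current between the plates equals it.
t/τ = 0.7426; I_d = (41.7/1530) · e^(−0.7426) = (0.02725)(0.4759) = 0.0130 A.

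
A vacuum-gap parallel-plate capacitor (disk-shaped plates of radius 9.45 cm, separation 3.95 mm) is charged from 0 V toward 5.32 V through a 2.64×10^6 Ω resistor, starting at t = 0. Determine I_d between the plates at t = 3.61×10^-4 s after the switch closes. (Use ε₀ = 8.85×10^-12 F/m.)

2.29×10^-7 A

With C = ε₀A/d = (8.85×10^-12)(0.02806)/(3.95×10^-3) = 6.287×10^-11 F, the time constant is τ = RC = 1.660×10^-4 s, so t/τ = 2.175 and e^(−t/τ) = 0.1136.
I_d = I_cond = (V₀/R) e^(−t/τ) = (2.015×10^-6)(0.1136) = 2.29×10^-7 A.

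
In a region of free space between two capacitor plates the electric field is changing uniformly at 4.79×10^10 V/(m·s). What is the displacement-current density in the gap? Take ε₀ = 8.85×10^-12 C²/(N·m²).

0.424 A/m²

The displacement-current density is ε₀ ∂E/∂t = (8.85×10^-12)(4.79×10^10) = 0.424 A/m².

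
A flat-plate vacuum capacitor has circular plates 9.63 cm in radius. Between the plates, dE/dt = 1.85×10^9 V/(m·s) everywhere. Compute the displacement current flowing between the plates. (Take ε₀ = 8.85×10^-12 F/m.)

The displacement current is ε₀ times dΦ_E/dt = ε₀ A dE/dt = (8.85×10^-12)(0.02913)(1.85×10^9) = 4.77×10^-4 A.

4.77×10^-4 A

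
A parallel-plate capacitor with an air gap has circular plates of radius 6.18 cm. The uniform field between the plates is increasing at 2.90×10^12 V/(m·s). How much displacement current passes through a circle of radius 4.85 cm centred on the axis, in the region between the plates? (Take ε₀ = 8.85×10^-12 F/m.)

I_d = ε₀ dΦ_E/dt = ε₀ πR² (dE/dt) = (8.85×10^-12)(0.01200)(2.90×10^12) = 0.3080 A through the full plate area.
Through an area πr² the displacement current is I_d·(πr²/πR²) = I_d (r/R)² = 0.190 A.

0.190 A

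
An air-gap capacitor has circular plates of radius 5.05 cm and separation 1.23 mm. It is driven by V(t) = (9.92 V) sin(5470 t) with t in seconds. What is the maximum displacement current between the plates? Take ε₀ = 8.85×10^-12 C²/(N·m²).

3.13×10^-6 A

(dE/dt)_max = V₀ω/d = 4.412×10^7 V/(m·s); ω = 5470 rad/s.
I_d,max = ε₀ A (dE/dt)_max = (8.85×10^-12)(8.012×10^-3)(4.412×10^7) = 3.13×10^-6 A.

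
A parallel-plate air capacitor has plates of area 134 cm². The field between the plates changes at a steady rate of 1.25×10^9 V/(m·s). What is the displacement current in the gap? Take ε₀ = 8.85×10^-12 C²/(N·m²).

1.48×10^-4 A

I_d = ε₀ A (dE/dt) = (8.85×10^-12)(0.0134 m²)(1.25×10^9) = 1.48×10^-4 A.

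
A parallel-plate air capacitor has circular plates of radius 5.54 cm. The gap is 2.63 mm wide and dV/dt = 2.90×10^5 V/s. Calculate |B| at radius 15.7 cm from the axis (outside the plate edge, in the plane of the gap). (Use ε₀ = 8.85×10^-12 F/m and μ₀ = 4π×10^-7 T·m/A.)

dE/dt = (dV/dt)/d = 1.103×10^8 V/(m·s); I_d = ε₀(πR²)(dE/dt) = (8.85×10^-12)(9.642×10^-3)(1.103×10^8) = 9.412×10^-6 A.
For r ≥ R the full I_d is enclosed: B = μ₀ I_d/(2πr) = (4π×10^-7)(9.412×10^-6)/(2π·0.157) = 1.20×10^-11 T.

1.20×10^-11 T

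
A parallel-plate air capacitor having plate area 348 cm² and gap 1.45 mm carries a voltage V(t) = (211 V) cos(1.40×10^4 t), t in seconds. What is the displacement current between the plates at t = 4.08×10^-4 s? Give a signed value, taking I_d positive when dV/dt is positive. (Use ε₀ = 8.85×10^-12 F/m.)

dE/dt = (V₀ω/d)·−sin(ωt) with ωt = 5.712 rad: (211)(1.40×10^4)(0.5406)/(1.45×10^-3) = 1.101×10^9 V/(m·s).
I_d = ε₀ A dE/dt = (8.85×10^-12)(0.0348)(1.101×10^9) = 3.39×10^-4 A.

3.39×10^-4 A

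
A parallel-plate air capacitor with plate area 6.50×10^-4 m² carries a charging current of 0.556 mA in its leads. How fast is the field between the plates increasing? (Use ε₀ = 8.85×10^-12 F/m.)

The displacement current between the plates equals the conduction current, I_d = 0.556 mA.
Since I_d = ε₀ A dE/dt, dE/dt = I_d/(ε₀A) = (5.56×10^-4)/((8.85×10^-12)(6.50×10^-4)) = 9.67×10^10 V/(m·s).

9.67×10^10 V/(m·s)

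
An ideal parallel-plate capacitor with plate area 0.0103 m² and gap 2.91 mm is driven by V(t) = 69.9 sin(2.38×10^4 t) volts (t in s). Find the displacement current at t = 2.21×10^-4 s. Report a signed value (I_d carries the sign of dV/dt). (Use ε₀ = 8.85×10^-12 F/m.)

dE/dt = (V₀ω/d)·cos(ωt) with ωt = 5.2598 rad: (69.9)(2.38×10^4)(0.5205)/(2.91×10^-3) = 2.976×10^8 V/(m·s).
I_d = ε₀ A dE/dt = (8.85×10^-12)(0.0103)(2.976×10^8) = 2.71×10^-5 A.

2.71×10^-5 A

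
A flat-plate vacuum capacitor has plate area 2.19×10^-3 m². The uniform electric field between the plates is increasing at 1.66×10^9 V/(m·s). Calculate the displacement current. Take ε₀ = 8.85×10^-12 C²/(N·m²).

I_d = ε₀ A (dE/dt) = (8.85×10^-12)(2.19×10^-3 m²)(1.66×10^9) = 3.22×10^-5 A.

3.22×10^-5 A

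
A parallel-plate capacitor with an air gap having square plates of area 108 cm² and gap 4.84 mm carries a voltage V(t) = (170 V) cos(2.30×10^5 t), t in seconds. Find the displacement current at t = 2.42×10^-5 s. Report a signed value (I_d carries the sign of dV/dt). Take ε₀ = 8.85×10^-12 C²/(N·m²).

dE/dt = (V₀ω/d)·−sin(ωt) with ωt = 5.566 rad: (170)(2.30×10^5)(0.6573)/(4.84×10^-3) = 5.310×10^9 V/(m·s).
I_d = ε₀ A dE/dt = (8.85×10^-12)(0.0108)(5.310×10^9) = 5.08×10^-4 A.

5.08×10^-4 A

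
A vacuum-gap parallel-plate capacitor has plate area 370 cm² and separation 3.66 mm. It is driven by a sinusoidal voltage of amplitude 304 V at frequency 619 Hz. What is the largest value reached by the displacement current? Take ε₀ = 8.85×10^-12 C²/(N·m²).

C = ε₀A/d = (8.85×10^-12)(0.0370)/(3.66×10^-3) = 8.947×10^-11 F; ω = 2πf = 3889 rad/s.
I_d = C dV/dt, so |I_d|_max = C V₀ ω = (8.947×10^-11)(304)(3889) = 1.06×10^-4 A.

1.06×10^-4 A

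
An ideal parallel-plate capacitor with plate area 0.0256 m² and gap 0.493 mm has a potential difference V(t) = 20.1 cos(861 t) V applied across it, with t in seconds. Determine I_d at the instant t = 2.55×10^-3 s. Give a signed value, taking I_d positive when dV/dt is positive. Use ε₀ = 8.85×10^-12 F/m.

-6.45×10^-6 A

C = ε₀A/d = (8.85×10^-12)(0.0256)/(4.93×10^-4) = 4.596×10^-10 F. dV/dt = V₀ω·−sin(ωt); at ωt = 2.19555 rad this factor is -0.8111.
I_d = C dV/dt = (4.596×10^-10)(20.1)(861)(-0.8111) = -6.45×10^-6 A.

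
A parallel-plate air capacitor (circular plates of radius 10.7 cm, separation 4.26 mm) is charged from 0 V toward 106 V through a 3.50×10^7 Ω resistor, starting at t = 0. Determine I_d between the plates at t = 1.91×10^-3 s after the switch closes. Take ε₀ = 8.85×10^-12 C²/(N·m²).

C = ε₀A/d = (8.85×10^-12)(0.03597)/(4.26×10^-3) = 7.473×10^-11 F and τ = RC = 2.616×10^-3 s. I_d in the gap equals the RC charging current.
I_d(t) = (V₀/R) e^(−t/τ) = 3.029×10^-6 · e^(−0.7301) = 1.46×10^-6 A.

1.46×10^-6 A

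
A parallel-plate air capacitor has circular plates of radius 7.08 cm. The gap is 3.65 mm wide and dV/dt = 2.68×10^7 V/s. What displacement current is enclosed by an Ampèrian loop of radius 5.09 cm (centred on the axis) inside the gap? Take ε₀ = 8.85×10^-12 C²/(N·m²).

dE/dt = (dV/dt)/d = 7.342×10^9 V/(m·s); I_d = ε₀(πR²)(dE/dt) = (8.85×10^-12)(0.01575)(7.342×10^9) = 1.023×10^-3 A.
The field is uniform, so I_d,enc = I_d (r/R)² = (1.023×10^-3)(5.09/7.08)² = 5.29×10^-4 A.

5.29×10^-4 A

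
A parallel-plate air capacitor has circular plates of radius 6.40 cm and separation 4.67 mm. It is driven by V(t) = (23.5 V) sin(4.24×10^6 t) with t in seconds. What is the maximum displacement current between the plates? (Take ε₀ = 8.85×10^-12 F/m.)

(dE/dt)_max = V₀ω/d = 2.134×10^10 V/(m·s); ω = 4.24×10^6 rad/s.
I_d,max = ε₀ A (dE/dt)_max = (8.85×10^-12)(0.01287)(2.134×10^10) = 2.43×10^-3 A.

2.43×10^-3 A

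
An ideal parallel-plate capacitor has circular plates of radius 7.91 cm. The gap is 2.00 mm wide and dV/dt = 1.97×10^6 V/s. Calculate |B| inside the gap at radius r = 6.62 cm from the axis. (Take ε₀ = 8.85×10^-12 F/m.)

3.63×10^-10 T

dE/dt = (dV/dt)/d = 9.850×10^8 V/(m·s); I_d = ε₀(πR²)(dE/dt) = (8.85×10^-12)(0.01966)(9.850×10^8) = 1.714×10^-4 A.
An Ampèrian loop of radius r encloses a fraction (r/R)² of I_d. Then B·2πr = μ₀ I_d (r/R)², giving B = μ₀ I_d r/(2πR²) = 3.63×10^-10 T.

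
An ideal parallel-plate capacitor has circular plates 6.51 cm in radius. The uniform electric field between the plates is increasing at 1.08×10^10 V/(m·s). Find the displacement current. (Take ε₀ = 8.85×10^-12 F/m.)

The displacement current is ε₀ times dΦ_E/dt = ε₀ A dE/dt = (8.85×10^-12)(0.01331)(1.08×10^10) = 1.27×10^-3 A.

1.27×10^-3 A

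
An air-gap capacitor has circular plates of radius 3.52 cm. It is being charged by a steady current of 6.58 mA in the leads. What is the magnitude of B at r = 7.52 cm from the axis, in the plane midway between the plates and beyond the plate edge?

By continuity the displacement current in the gap matches the conduction current: I_d = 6.58×10^-3 A.
With r > R the enclosed displacement current is the full I_d; B = μ₀ I_d / (2πr) = 1.75×10^-8 T.

1.75×10^-8 T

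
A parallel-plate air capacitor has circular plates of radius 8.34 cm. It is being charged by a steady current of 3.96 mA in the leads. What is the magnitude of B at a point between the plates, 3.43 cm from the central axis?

No conduction current crosses the gap, so I_d there equals the 3.96×10^-3 A in the leads.
For r < R the Ampère–Maxwell law gives B(2πr) = μ₀ I_d (r²/R²), so B = μ₀ I_d r/(2πR²) = (4π×10^-7)(3.96×10^-3)(0.0343)/(2π·0.0834²) = 3.91×10^-9 T.

3.91×10^-9 T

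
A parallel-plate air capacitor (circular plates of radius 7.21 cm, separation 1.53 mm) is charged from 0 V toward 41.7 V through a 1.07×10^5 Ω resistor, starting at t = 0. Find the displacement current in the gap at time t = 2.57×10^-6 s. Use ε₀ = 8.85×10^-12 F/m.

C = ε₀A/d = (8.85×10^-12)(0.01633)/(1.53×10^-3) = 9.446×10^-11 F, so τ = RC = 1.011×10^-5 s.
The conduction current is I(t) = (V₀/R) e^(−t/τ), and the displacement current between the plates equals it.
t/τ = 0.2542; I_d = (41.7/1.07×10^5) · e^(−0.2542) = (3.897×10^-4)(0.7755) = 3.02×10^-4 A.

3.02×10^-4 A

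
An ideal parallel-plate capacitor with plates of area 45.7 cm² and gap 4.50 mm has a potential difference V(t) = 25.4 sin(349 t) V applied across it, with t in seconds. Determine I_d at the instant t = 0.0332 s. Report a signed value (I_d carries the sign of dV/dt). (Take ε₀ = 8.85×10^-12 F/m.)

dE/dt = (V₀ω/d)·cos(ωt) with ωt = 11.5868 rad: (25.4)(349)(0.5574)/(4.50×10^-3) = 1.098×10^6 V/(m·s).
I_d = ε₀ A dE/dt = (8.85×10^-12)(4.57×10^-3)(1.098×10^6) = 4.44×10^-8 A.

4.44×10^-8 A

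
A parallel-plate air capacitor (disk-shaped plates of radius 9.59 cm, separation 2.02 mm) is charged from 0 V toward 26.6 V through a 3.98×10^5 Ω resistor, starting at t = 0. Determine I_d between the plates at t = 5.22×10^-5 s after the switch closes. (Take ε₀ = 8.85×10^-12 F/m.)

C = ε₀A/d = (8.85×10^-12)(0.02889)/(2.02×10^-3) = 1.266×10^-10 F and τ = RC = 5.039×10^-5 s. I_d in the gap equals the RC charging current.
I_d(t) = (V₀/R) e^(−t/τ) = 6.683×10^-5 · e^(−1.036) = 2.37×10^-5 A.

2.37×10^-5 A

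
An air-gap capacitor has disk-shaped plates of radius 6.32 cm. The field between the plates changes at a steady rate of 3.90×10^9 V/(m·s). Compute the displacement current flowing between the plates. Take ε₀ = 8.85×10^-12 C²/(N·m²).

4.33×10^-4 A

I_d = ε₀ A (dE/dt) = (8.85×10^-12)(0.01255 m²)(3.90×10^9) = 4.33×10^-4 A.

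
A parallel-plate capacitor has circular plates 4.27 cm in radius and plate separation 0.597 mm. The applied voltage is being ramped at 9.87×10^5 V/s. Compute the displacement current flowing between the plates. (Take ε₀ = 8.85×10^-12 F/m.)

C = ε₀A/d = (8.85×10^-12)(5.728×10^-3)/(5.97×10^-4) = 8.491×10^-11 F.
I_d = C dV/dt = (8.491×10^-11)(9.87×10^5) = 8.38×10^-5 A.

8.38×10^-5 A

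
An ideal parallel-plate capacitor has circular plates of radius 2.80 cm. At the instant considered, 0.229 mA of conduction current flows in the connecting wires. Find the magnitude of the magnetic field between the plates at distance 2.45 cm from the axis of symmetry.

Between the plates the displacement current equals the wire current: I_d = 0.229 mA = 2.29×10^-4 A.
For r < R the Ampère–Maxwell law gives B(2πr) = μ₀ I_d (r²/R²), so B = μ₀ I_d r/(2πR²) = (4π×10^-7)(2.29×10^-4)(0.0245)/(2π·0.0280²) = 1.43×10^-9 T.

1.43×10^-9 T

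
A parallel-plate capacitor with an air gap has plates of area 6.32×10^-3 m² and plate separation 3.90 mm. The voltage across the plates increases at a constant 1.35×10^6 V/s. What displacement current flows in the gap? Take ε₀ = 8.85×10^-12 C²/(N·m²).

E = V/d so dE/dt = (dV/dt)/d = 3.462×10^8 V/(m·s), and I_d = ε₀ A dE/dt = (8.85×10^-12)(6.32×10^-3)(3.462×10^8) = 1.94×10^-5 A.

1.94×10^-5 A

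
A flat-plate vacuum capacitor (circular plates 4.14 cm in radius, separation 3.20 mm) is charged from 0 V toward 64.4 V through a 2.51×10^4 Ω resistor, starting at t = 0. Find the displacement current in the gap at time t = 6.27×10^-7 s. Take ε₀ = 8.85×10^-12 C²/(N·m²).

4.79×10^-4 A

C = ε₀A/d = (8.85×10^-12)(5.385×10^-3)/(3.20×10^-3) = 1.489×10^-11 F and τ = RC = 3.737×10^-7 s. I_d in the gap equals the RC charging current.
I_d(t) = (V₀/R) e^(−t/τ) = 2.566×10^-3 · e^(−1.678) = 4.79×10^-4 A.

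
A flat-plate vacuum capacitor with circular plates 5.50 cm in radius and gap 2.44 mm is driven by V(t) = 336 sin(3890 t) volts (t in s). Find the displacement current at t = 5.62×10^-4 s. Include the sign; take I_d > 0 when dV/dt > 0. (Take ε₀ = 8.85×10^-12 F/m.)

-2.60×10^-5 A

dV/dt = (336)(3890)·cos(2.18618) = -7.545×10^5 V/s.
I_d = C dV/dt with C = ε₀A/d = (8.85×10^-12)(9.503×10^-3)/(2.44×10^-3) = 3.447×10^-11 F, so I_d = (3.447×10^-11)(-7.545×10^5) = -2.60×10^-5 A.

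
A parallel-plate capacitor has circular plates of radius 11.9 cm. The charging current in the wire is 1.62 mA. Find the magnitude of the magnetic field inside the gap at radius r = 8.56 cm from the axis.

1.96×10^-9 T

By continuity the displacement current in the gap matches the conduction current: I_d = 1.62×10^-3 A.
An Ampèrian loop of radius r encloses a fraction (r/R)² of I_d. Then B·2πr = μ₀ I_d (r/R)², giving B = μ₀ I_d r/(2πR²) = 1.96×10^-9 T.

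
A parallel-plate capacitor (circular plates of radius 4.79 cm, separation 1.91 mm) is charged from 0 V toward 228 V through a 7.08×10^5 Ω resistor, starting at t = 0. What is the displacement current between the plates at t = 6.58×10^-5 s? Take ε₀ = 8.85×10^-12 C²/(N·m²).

With C = ε₀A/d = (8.85×10^-12)(7.208×10^-3)/(1.91×10^-3) = 3.340×10^-11 F, the time constant is τ = RC = 2.365×10^-5 s, so t/τ = 2.782 and e^(−t/τ) = 0.06191.
I_d = I_cond = (V₀/R) e^(−t/τ) = (3.220×10^-4)(0.06191) = 1.99×10^-5 A.

1.99×10^-5 A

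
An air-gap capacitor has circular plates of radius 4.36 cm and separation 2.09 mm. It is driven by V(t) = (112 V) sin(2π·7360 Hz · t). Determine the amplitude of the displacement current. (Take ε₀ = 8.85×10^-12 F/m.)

1.31×10^-4 A

(dE/dt)_max = V₀ω/d = 2.478×10^9 V/(m·s); ω = 2πf = 4.624×10^4 rad/s.
I_d,max = ε₀ A (dE/dt)_max = (8.85×10^-12)(5.972×10^-3)(2.478×10^9) = 1.31×10^-4 A.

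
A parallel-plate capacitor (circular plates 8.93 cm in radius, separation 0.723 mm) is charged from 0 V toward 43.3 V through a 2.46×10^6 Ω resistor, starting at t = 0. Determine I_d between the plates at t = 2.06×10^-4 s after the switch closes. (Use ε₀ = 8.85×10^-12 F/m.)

1.34×10^-5 A

C = ε₀A/d = (8.85×10^-12)(0.02505)/(7.23×10^-4) = 3.066×10^-10 F and τ = RC = 7.542×10^-4 s. I_d in the gap equals the RC charging current.
I_d(t) = (V₀/R) e^(−t/τ) = 1.760×10^-5 · e^(−0.2731) = 1.34×10^-5 A.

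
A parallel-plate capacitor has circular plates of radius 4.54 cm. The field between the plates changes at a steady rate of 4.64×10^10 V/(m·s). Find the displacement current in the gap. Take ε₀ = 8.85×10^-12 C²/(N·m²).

I_d = ε₀ A (dE/dt) = (8.85×10^-12)(6.475×10^-3 m²)(4.64×10^10) = 2.66×10^-3 A.

2.66×10^-3 A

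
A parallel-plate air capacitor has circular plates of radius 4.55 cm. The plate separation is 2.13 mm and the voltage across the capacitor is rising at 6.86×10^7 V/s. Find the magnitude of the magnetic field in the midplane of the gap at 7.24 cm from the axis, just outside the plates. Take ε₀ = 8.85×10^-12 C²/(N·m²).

I_d = C dV/dt with C = ε₀πR²/d = 2.702×10^-11 F, so I_d = (2.702×10^-11)(6.86×10^7) = 1.854×10^-3 A.
For r ≥ R the full I_d is enclosed: B = μ₀ I_d/(2πr) = (4π×10^-7)(1.854×10^-3)/(2π·0.0724) = 5.12×10^-9 T.

5.12×10^-9 T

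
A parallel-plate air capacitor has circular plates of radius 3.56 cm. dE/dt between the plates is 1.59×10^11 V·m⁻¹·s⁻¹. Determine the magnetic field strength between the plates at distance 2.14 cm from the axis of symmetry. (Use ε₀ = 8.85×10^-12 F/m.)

1.89×10^-8 T

I_d = ε₀ dΦ_E/dt = ε₀ πR² (dE/dt) = (8.85×10^-12)(3.982×10^-3)(1.59×10^11) = 5.603×10^-3 A through the full plate area.
An Ampèrian loop of radius r encloses a fraction (r/R)² of I_d. Then B·2πr = μ₀ I_d (r/R)², giving B = μ₀ I_d r/(2πR²) = 1.89×10^-8 T.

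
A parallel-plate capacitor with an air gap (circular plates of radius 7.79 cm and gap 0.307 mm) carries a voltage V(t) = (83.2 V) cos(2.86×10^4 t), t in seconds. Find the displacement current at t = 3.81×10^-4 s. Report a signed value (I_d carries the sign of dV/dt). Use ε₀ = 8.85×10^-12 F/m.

1.30×10^-3 A

dE/dt = (V₀ω/d)·−sin(ωt) with ωt = 10.8966 rad: (83.2)(2.86×10^4)(0.9951)/(3.07×10^-4) = 7.713×10^9 V/(m·s).
I_d = ε₀ A dE/dt = (8.85×10^-12)(0.01906)(7.713×10^9) = 1.30×10^-3 A.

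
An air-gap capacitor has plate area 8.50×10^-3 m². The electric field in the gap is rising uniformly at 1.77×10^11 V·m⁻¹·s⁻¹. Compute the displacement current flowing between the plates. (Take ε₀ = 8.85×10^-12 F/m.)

0.0133 A

With a uniform field, Φ_E = EA, so I_d = ε₀ A dE/dt = 0.0133 A.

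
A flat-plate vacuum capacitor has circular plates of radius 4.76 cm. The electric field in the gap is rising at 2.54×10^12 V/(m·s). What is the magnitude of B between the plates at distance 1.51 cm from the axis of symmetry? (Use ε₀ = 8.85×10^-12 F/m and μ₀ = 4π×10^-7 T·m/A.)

2.13×10^-7 T

Total displacement current: I_d = ε₀(πR²)(dE/dt) = (8.85×10^-12)(7.118×10^-3)(2.54×10^12) = 0.1600 A.
An Ampèrian loop of radius r encloses a fraction (r/R)² of I_d. Then B·2πr = μ₀ I_d (r/R)², giving B = μ₀ I_d r/(2πR²) = 2.13×10^-7 T.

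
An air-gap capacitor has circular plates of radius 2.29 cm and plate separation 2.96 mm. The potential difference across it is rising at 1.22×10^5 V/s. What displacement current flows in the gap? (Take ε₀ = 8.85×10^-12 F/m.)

The field between the plates is E = V/d, so dE/dt = (1.22×10^5)/(2.96×10^-3 m) = 4.122×10^7 V/(m·s).
I_d = ε₀ A (dE/dt) = (8.85×10^-12)(1.647×10^-3)(4.122×10^7) = 6.01×10^-7 A.

6.01×10^-7 A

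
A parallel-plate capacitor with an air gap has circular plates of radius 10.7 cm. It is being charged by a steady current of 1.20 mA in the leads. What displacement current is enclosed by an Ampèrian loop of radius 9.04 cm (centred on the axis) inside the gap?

8.57×10^-4 A

By continuity the displacement current in the gap matches the conduction current: I_d = 1.20×10^-3 A.
The field is uniform, so I_d,enc = I_d (r/R)² = (1.20×10^-3)(9.04/10.7)² = 8.57×10^-4 A.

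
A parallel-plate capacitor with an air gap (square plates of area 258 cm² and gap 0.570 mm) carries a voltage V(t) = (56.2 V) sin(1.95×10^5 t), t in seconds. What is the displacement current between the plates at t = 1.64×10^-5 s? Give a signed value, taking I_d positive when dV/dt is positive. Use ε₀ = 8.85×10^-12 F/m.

-4.38×10^-3 A

dE/dt = (V₀ω/d)·cos(ωt) with ωt = 3.198 rad: (56.2)(1.95×10^5)(-0.9984)/(5.70×10^-4) = -1.920×10^10 V/(m·s).
I_d = ε₀ A dE/dt = (8.85×10^-12)(0.0258)(-1.920×10^10) = -4.38×10^-3 A.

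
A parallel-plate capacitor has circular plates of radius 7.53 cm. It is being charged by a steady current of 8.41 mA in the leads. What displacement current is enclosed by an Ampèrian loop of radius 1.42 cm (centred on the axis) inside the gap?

Between the plates the displacement current equals the wire current: I_d = 8.41 mA = 8.41×10^-3 A.
Through an area πr² the displacement current is I_d·(πr²/πR²) = I_d (r/R)² = 2.99×10^-4 A.

2.99×10^-4 A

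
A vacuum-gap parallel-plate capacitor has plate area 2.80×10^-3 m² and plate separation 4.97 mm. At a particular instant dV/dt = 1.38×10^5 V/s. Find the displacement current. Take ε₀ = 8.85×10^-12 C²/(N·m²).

6.88×10^-7 A

The displacement current equals the charging current C dV/dt. With C = ε₀A/d = (8.85×10^-12)(2.80×10^-3)/(4.97×10^-3) = 4.986×10^-12 F, I_d = (4.986×10^-12)(1.38×10^5) = 6.88×10^-7 A.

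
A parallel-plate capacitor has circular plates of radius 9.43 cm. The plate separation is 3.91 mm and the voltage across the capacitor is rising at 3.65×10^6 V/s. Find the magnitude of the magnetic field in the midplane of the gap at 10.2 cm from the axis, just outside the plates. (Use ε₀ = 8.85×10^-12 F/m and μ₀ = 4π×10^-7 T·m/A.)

4.53×10^-10 T

I_d = C dV/dt with C = ε₀πR²/d = 6.324×10^-11 F, so I_d = (6.324×10^-11)(3.65×10^6) = 2.308×10^-4 A.
Outside the plates the loop encloses all of I_d, so B·2πr = μ₀ I_d and B = 4.53×10^-10 T.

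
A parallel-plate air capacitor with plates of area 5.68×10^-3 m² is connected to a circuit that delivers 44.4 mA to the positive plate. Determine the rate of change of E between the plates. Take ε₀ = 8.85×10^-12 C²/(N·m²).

Charge continuity gives I_d = I = 0.0444 A between the plates.
Then dE/dt = I_d/(ε₀A) = 8.83×10^11 V/(m·s).

8.83×10^11 V/(m·s)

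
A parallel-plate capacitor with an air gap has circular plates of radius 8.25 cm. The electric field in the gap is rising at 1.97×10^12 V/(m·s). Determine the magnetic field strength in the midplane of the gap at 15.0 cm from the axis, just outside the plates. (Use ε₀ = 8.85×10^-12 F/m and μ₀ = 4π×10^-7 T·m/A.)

Through the whole plate area (πR² = 0.02138 m²), I_d = ε₀ πR² dE/dt = 0.3727 A.
Outside the plates the loop encloses all of I_d, so B·2πr = μ₀ I_d and B = 4.97×10^-7 T.

4.97×10^-7 T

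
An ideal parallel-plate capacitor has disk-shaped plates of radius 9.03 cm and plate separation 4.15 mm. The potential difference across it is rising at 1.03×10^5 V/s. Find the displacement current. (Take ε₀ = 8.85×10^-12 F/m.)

The displacement current equals the charging current C dV/dt. With C = ε₀A/d = (8.85×10^-12)(0.02562)/(4.15×10^-3) = 5.464×10^-11 F, I_d = (5.464×10^-11)(1.03×10^5) = 5.63×10^-6 A.

5.63×10^-6 A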